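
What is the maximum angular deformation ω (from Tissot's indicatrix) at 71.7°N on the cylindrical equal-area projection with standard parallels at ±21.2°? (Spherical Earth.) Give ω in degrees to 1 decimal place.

For cylindrical equal-area with standard parallel φ₀, h = cos φ / cos φ₀ and k = cos φ₀ / cos φ, so h·k = 1.
At 71.7°: h = 0.3368, k = 2.969; principal scales a = 2.969, b = 0.3368.
sin(ω/2) = (a − b)/(a + b) = 2.632/3.306 = 0.7963, so ω = 2 arcsin(0.7963) ≈ 105.5°.

105.5°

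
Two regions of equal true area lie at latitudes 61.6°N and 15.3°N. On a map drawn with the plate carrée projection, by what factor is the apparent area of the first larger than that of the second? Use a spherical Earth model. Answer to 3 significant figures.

2.03

Plate carrée maps x = Rλ, y = Rφ. The meridian scale is h = 1 and the parallel scale is k = 1/cos φ = sec φ.
Areal scale at 61.6°: h·k = 1.000 × 2.103 = 2.103.
Areal scale at 15.3°: h·k = 1.000 × 1.037 = 1.037.
Ratio = 2.103/1.037 ≈ 2.03.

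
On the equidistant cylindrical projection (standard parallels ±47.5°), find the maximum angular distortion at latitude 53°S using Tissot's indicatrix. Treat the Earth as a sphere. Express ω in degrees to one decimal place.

With standard parallel φ₀ = 47.5°, the equirectangular projection gives x = Rλ cos φ₀, y = Rφ, so h = 1 and k = cos 47.5° / cos φ.
At 53°: h = 1.000, k = 1.123; principal scales a = 1.123, b = 1.000.
sin(ω/2) = (a − b)/(a + b) = 0.1226/2.123 = 0.05775, so ω = 2 arcsin(0.05775) ≈ 6.6°.

6.6°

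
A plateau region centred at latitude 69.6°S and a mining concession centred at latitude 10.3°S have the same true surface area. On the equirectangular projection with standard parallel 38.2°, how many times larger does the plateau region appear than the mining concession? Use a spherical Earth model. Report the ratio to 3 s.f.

With standard parallel φ₀ = 38.2°, the equirectangular projection gives x = Rλ cos φ₀, y = Rφ, so h = 1 and k = cos 38.2° / cos φ.
Areal scale at 69.6°: h·k = 1.000 × 2.255 = 2.255.
Areal scale at 10.3°: h·k = 1.000 × 0.7987 = 0.7987.
Ratio = 2.255/0.7987 ≈ 2.82.

2.82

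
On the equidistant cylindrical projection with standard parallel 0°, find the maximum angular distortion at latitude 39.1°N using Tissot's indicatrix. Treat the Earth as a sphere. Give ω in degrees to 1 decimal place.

14.5°

Plate carrée maps x = Rλ, y = Rφ. The meridian scale is h = 1 and the parallel scale is k = 1/cos φ = sec φ.
At 39.1°: h = 1.000, k = 1.289; principal scales a = 1.289, b = 1.000.
sin(ω/2) = (a − b)/(a + b) = 0.2886/2.289 = 0.1261, so ω = 2 arcsin(0.1261) ≈ 14.5°.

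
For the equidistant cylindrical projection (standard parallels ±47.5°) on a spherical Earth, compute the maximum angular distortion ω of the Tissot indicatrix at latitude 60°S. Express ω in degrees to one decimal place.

17.2°

With standard parallel φ₀ = 47.5°, the equirectangular projection gives x = Rλ cos φ₀, y = Rφ, so h = 1 and k = cos 47.5° / cos φ.
At 60°: h = 1.000, k = 1.351; principal scales a = 1.351, b = 1.000.
sin(ω/2) = (a − b)/(a + b) = 0.3512/2.351 = 0.1494, so ω = 2 arcsin(0.1494) ≈ 17.2°.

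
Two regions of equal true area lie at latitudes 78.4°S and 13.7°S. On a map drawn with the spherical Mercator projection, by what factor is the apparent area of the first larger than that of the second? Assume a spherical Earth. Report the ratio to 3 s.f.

23.3

On Mercator, area is exaggerated by sec²φ = 1/cos²φ.
At 78.4°: sec²(78.4°) = 1/0.2011² = 24.73.
At 13.7°: sec²(13.7°) = 1/0.9715² = 1.059.
Ratio = 24.73/1.059 = cos²(13.7°)/cos²(78.4°) ≈ 23.3.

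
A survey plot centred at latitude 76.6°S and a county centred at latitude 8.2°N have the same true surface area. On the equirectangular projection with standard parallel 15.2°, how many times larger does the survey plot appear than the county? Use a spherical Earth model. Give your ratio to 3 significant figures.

In the equirectangular projection with standard parallel φ₀ = 15.2° (x = Rλ cos φ₀, y = Rφ), meridians are true-scale (h = 1) and the parallel scale is k = cos φ₀ / cos φ.
Areal scale at 76.6°: h·k = 1.000 × 4.164 = 4.164.
Areal scale at 8.2°: h·k = 1.000 × 0.9750 = 0.9750.
Ratio = 4.164/0.9750 ≈ 4.27.

4.27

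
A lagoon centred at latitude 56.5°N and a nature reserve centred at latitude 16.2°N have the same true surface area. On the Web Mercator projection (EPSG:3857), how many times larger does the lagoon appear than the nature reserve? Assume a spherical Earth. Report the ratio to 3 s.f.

Mercator is conformal with k = sec φ, so areal scale = k² = sec²φ.
At 56.5°: sec²(56.5°) = 1/0.5519² = 3.283.
At 16.2°: sec²(16.2°) = 1/0.9603² = 1.084.
Ratio = 3.283/1.084 = cos²(16.2°)/cos²(56.5°) ≈ 3.03.

3.03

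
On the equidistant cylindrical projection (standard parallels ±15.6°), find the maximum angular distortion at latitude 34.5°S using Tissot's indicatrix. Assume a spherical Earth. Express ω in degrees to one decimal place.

8.9°

In the equirectangular projection with standard parallel φ₀ = 15.6° (x = Rλ cos φ₀, y = Rφ), meridians are true-scale (h = 1) and the parallel scale is k = cos φ₀ / cos φ.
At 34.5°: h = 1.000, k = 1.169; principal scales a = 1.169, b = 1.000.
sin(ω/2) = (a − b)/(a + b) = 0.1687/2.169 = 0.07779, so ω = 2 arcsin(0.07779) ≈ 8.9°.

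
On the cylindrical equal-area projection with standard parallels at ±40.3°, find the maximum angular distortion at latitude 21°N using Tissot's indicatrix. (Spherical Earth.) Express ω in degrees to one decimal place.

Cylindrical equal-area (φ₀ = 40.3°): h = cos φ / cos 40.3° along meridians, k = cos 40.3° / cos φ along parallels; h·k = 1.
At 21°: h = 1.224, k = 0.8169; principal scales a = 1.224, b = 0.8169.
sin(ω/2) = (a − b)/(a + b) = 0.4072/2.041 = 0.1995, so ω = 2 arcsin(0.1995) ≈ 23.0°.

23.0°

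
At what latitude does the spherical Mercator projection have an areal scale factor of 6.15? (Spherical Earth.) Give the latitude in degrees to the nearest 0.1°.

66.2°

Mercator areal scale is sec²φ.
sec²φ = 6.15  ⇒  cos²φ = 0.1626  ⇒  cos φ = 0.4032.
φ = arccos(0.4032) ≈ 66.2°.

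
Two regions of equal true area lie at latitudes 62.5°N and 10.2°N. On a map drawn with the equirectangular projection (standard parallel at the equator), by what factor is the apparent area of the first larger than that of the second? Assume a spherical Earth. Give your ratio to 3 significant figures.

2.13

For the equirectangular projection with φ₀ = 0 (plate carrée), h = 1 along meridians and k = sec φ along parallels.
Areal scale at 62.5°: h·k = 1.000 × 2.166 = 2.166.
Areal scale at 10.2°: h·k = 1.000 × 1.016 = 1.016.
Ratio = 2.166/1.016 ≈ 2.13.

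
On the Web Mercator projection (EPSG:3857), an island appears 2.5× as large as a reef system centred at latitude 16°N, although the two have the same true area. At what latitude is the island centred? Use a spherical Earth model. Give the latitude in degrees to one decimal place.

For equal true areas on Mercator, apparent areas scale as sec²φ, so the ratio is cos²φ₂ / cos²φ₁.
cos²φ₂ / cos²φ₁ = 2.5  ⇒  cos φ₁ = cos 16° / √2.5 = 0.9613/1.581 = 0.6080.
φ₁ = arccos(0.6080) ≈ 52.6°.

52.6°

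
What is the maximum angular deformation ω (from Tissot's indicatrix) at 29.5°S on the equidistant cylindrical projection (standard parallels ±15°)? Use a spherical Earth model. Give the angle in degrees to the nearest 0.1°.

In the equirectangular projection with standard parallel φ₀ = 15° (x = Rλ cos φ₀, y = Rφ), meridians are true-scale (h = 1) and the parallel scale is k = cos φ₀ / cos φ.
At 29.5°: h = 1.000, k = 1.110; principal scales a = 1.110, b = 1.000.
sin(ω/2) = (a − b)/(a + b) = 0.1098/2.110 = 0.05205, so ω = 2 arcsin(0.05205) ≈ 6.0°.

6.0°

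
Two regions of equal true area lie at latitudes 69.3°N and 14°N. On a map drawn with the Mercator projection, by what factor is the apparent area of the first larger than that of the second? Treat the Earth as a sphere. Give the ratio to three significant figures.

7.54

On Mercator, area is exaggerated by sec²φ = 1/cos²φ.
At 69.3°: sec²(69.3°) = 1/0.3535² = 8.004.
At 14°: sec²(14°) = 1/0.9703² = 1.062.
Ratio = 8.004/1.062 = cos²(14°)/cos²(69.3°) ≈ 7.54.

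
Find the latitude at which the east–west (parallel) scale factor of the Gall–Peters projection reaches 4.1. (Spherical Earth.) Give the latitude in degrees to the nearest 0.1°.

80.1°

The Gall–Peters projection is cylindrical equal-area with φ₀ = 45°. For cylindrical equal-area with standard parallel φ₀, h = cos φ / cos φ₀ and k = cos φ₀ / cos φ, so h·k = 1.
k = cos φ₀ / cos φ = 4.1  ⇒  cos φ = cos 45° / 4.1 = 0.1725.
φ = arccos(0.1725) ≈ 80.1°.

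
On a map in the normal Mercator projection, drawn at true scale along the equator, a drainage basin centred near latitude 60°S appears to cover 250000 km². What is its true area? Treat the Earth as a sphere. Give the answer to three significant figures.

62500 km²

The Mercator projection is conformal; its linear scale factor is the same in every direction and equals sec φ = 1/cos φ.
Areal scale = k² = sec²φ = 1/cos²(60°) = 1/0.5000² = 4.000.
True area = apparent / (areal scale) = 250000 / 4.000 ≈ 62500 km².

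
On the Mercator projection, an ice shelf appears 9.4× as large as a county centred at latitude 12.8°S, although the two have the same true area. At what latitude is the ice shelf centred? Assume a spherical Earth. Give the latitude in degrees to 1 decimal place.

On Mercator, (apparent₁)/(apparent₂) = sec²φ₁ / sec²φ₂ when true areas are equal.
cos²φ₂ / cos²φ₁ = 9.4  ⇒  cos φ₁ = cos 12.8° / √9.4 = 0.9751/3.066 = 0.3181.
φ₁ = arccos(0.3181) ≈ 71.5°.

71.5°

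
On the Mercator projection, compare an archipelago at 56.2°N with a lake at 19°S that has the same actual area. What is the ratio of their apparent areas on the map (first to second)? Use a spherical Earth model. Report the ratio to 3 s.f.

On Mercator, area is exaggerated by sec²φ = 1/cos²φ.
At 56.2°: sec²(56.2°) = 1/0.5563² = 3.231.
At 19°: sec²(19°) = 1/0.9455² = 1.119.
Ratio = 3.231/1.119 = cos²(19°)/cos²(56.2°) ≈ 2.89.

2.89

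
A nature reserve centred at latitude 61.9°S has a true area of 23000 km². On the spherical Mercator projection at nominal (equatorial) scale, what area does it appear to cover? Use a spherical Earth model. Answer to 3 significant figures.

The Mercator projection is conformal; its linear scale factor is the same in every direction and equals sec φ = 1/cos φ.
Areal scale = k² = sec²φ = 1/cos²(61.9°) = 1/0.4710² = 4.508.
Apparent area = 23000 × 4.508 ≈ 104000 km².

104000 km²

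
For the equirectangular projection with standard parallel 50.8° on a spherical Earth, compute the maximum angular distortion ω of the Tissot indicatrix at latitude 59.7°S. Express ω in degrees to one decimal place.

The equidistant cylindrical projection with φ₀ = 50.8° has h = 1 (meridians true) and k = cos φ₀ / cos φ along parallels.
At 59.7°: h = 1.000, k = 1.253; principal scales a = 1.253, b = 1.000.
sin(ω/2) = (a − b)/(a + b) = 0.2527/2.253 = 0.1122, so ω = 2 arcsin(0.1122) ≈ 12.9°.

12.9°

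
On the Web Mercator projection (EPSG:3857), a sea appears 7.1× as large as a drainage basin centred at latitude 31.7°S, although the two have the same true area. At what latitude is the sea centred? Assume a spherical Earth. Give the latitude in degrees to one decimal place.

Mercator areal scale is sec²φ, so apparent-area ratio = sec²φ₁ / sec²φ₂ = cos²φ₂ / cos²φ₁.
cos²φ₂ / cos²φ₁ = 7.1  ⇒  cos φ₁ = cos 31.7° / √7.1 = 0.8508/2.665 = 0.3193.
φ₁ = arccos(0.3193) ≈ 71.4°.

71.4°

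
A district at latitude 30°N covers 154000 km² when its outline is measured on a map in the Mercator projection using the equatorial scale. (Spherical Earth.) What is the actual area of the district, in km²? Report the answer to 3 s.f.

Mercator is conformal, so the point scale is isotropic: h = k = sec φ = 1/cos φ.
Areal scale = k² = sec²φ = 1/cos²(30°) = 1/0.8660² = 1.333.
True area = apparent / (areal scale) = 154000 / 1.333 ≈ 116000 km².

116000 km²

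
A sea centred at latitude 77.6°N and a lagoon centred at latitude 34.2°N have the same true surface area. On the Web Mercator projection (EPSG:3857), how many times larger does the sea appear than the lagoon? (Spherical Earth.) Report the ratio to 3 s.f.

14.8

On Mercator, area is exaggerated by sec²φ = 1/cos²φ.
At 77.6°: sec²(77.6°) = 1/0.2147² = 21.69.
At 34.2°: sec²(34.2°) = 1/0.8271² = 1.462.
Ratio = 21.69/1.462 = cos²(34.2°)/cos²(77.6°) ≈ 14.8.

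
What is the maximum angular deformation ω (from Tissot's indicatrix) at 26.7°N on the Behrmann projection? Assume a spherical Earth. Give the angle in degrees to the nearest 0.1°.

3.6°

The Behrmann projection is cylindrical equal-area with φ₀ = 30°. For cylindrical equal-area with standard parallel φ₀, h = cos φ / cos φ₀ and k = cos φ₀ / cos φ, so h·k = 1.
At 26.7°: h = 1.032, k = 0.9694; principal scales a = 1.032, b = 0.9694.
sin(ω/2) = (a − b)/(a + b) = 0.06219/2.001 = 0.03108, so ω = 2 arcsin(0.03108) ≈ 3.6°.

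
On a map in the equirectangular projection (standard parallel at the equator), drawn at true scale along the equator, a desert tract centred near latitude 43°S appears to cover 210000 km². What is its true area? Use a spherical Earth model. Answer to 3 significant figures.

Plate carrée maps x = Rλ, y = Rφ. The meridian scale is h = 1 and the parallel scale is k = 1/cos φ = sec φ.
Areal scale = h·k = 1 × sec φ; at 43°, h = 1.000, k = 1.367, so h·k = 1.367.
True area = apparent / (areal scale) = 210000 / 1.367 ≈ 154000 km².

154000 km²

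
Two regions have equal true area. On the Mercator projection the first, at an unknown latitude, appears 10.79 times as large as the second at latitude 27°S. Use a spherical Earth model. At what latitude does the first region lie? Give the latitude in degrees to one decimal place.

74.3°

On Mercator, (apparent₁)/(apparent₂) = sec²φ₁ / sec²φ₂ when true areas are equal.
cos²φ₂ / cos²φ₁ = 10.79  ⇒  cos φ₁ = cos 27° / √10.79 = 0.8910/3.285 = 0.2713.
φ₁ = arccos(0.2713) ≈ 74.3°.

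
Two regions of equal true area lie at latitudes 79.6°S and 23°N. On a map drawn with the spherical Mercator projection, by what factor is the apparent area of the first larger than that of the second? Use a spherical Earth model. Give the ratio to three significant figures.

Mercator areal scale is sec²φ.
At 79.6°: sec²(79.6°) = 1/0.1805² = 30.69.
At 23°: sec²(23°) = 1/0.9205² = 1.180.
Ratio = 30.69/1.180 = cos²(23°)/cos²(79.6°) ≈ 26.0.

26.0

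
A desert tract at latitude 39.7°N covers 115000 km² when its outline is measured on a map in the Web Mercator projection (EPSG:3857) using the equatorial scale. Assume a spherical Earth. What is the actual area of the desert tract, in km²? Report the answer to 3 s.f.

68100 km²

The Mercator projection is conformal; its linear scale factor is the same in every direction and equals sec φ = 1/cos φ.
Areal scale = k² = sec²φ = 1/cos²(39.7°) = 1/0.7694² = 1.689.
True area = apparent / (areal scale) = 115000 / 1.689 ≈ 68100 km².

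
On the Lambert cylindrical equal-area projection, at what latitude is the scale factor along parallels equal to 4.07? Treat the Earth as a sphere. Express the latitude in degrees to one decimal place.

The Lambert cylindrical equal-area projection is the cylindrical equal-area projection with its standard parallel at the equator (φ₀ = 0). A cylindrical equal-area projection with standard parallel φ₀ has meridian scale h = cos φ / cos φ₀ and parallel scale k = cos φ₀ / cos φ (so areas are preserved, h·k = 1).
k = cos φ₀ / cos φ = 4.07  ⇒  cos φ = cos 0° / 4.07 = 0.2457.
φ = arccos(0.2457) ≈ 75.8°.

75.8°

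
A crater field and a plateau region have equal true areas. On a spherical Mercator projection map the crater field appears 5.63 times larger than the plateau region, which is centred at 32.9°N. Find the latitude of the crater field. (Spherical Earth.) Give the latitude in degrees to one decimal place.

69.3°

For equal true areas on Mercator, apparent areas scale as sec²φ, so the ratio is cos²φ₂ / cos²φ₁.
cos²φ₂ / cos²φ₁ = 5.63  ⇒  cos φ₁ = cos 32.9° / √5.63 = 0.8396/2.373 = 0.3539.
φ₁ = arccos(0.3539) ≈ 69.3°.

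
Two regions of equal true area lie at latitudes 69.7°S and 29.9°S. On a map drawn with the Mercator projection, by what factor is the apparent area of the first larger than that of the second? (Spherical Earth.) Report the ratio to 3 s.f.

6.24

Mercator areal scale is sec²φ.
At 69.7°: sec²(69.7°) = 1/0.3469² = 8.308.
At 29.9°: sec²(29.9°) = 1/0.8669² = 1.331.
Ratio = 8.308/1.331 = cos²(29.9°)/cos²(69.7°) ≈ 6.24.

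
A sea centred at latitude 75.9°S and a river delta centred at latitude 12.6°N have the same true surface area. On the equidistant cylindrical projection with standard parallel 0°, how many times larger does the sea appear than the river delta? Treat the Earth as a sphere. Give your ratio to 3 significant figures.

4.01

For the equirectangular projection with φ₀ = 0 (plate carrée), h = 1 along meridians and k = sec φ along parallels.
Areal scale at 75.9°: h·k = 1.000 × 4.105 = 4.105.
Areal scale at 12.6°: h·k = 1.000 × 1.025 = 1.025.
Ratio = 4.105/1.025 ≈ 4.01.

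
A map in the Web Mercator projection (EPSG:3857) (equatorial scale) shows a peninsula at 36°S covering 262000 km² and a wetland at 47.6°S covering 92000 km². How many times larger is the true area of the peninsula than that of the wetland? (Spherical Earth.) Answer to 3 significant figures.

Since Mercator area scale is 1/cos²φ, the true area equals the apparent area multiplied by cos²φ.
True area of peninsula: 262000 × cos²(36°) = 262000 × 0.6545 = 171500 km².
True area of wetland: 92000 × cos²(47.6°) = 92000 × 0.4547 = 41830 km².
Ratio = 171500 / 41830 ≈ 4.10.

4.10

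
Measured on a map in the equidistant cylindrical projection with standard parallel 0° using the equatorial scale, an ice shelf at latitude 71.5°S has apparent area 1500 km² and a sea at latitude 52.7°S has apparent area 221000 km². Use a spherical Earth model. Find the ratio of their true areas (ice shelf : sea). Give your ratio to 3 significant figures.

0.00355

On the plate carrée, areal scale = h·k = 1 × sec φ, so true area = apparent × cos φ.
True area of ice shelf: 1500 × cos(71.5°) = 1500 × 0.3173 = 476.0 km².
True area of sea: 221000 × cos(52.7°) = 221000 × 0.6060 = 133900 km².
Ratio = 476.0 / 133900 ≈ 0.00355.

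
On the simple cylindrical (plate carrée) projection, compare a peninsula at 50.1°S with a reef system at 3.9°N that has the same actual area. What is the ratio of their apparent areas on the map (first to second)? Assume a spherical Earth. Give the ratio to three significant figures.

1.56

Plate carrée maps x = Rλ, y = Rφ. The meridian scale is h = 1 and the parallel scale is k = 1/cos φ = sec φ.
Areal scale at 50.1°: h·k = 1.000 × 1.559 = 1.559.
Areal scale at 3.9°: h·k = 1.000 × 1.002 = 1.002.
Ratio = 1.559/1.002 ≈ 1.56.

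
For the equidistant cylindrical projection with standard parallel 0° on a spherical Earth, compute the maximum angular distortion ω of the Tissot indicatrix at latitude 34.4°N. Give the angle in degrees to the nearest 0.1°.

For the equirectangular projection with φ₀ = 0 (plate carrée), h = 1 along meridians and k = sec φ along parallels.
At 34.4°: h = 1.000, k = 1.212; principal scales a = 1.212, b = 1.000.
sin(ω/2) = (a − b)/(a + b) = 0.2120/2.212 = 0.09582, so ω = 2 arcsin(0.09582) ≈ 11.0°.

11.0°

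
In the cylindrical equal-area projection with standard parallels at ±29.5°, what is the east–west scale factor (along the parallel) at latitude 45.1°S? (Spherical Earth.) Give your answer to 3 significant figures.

Cylindrical equal-area (φ₀ = 29.5°): h = cos φ / cos 29.5° along meridians, k = cos 29.5° / cos φ along parallels; h·k = 1.
k = cos 29.5° / cos 45.1° = 0.8704/0.7059 = 1.233.

1.23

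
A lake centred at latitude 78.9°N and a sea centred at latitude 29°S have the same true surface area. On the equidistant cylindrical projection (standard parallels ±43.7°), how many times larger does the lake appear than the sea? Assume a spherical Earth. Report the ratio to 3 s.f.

The equidistant cylindrical projection with φ₀ = 43.7° has h = 1 (meridians true) and k = cos φ₀ / cos φ along parallels.
Areal scale at 78.9°: h·k = 1.000 × 3.755 = 3.755.
Areal scale at 29°: h·k = 1.000 × 0.8266 = 0.8266.
Ratio = 3.755/0.8266 ≈ 4.54.

4.54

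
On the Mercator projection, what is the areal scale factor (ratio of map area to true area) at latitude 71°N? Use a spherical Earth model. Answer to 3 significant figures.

9.43

The Mercator projection is conformal; its linear scale factor is the same in every direction and equals sec φ = 1/cos φ.
Areal scale = k² = sec²φ = 1/cos²(71°) = 1/0.3256² = 9.434.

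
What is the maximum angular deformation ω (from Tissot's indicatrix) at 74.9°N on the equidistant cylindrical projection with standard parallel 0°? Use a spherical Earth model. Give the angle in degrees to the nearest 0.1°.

Plate carrée maps x = Rλ, y = Rφ. The meridian scale is h = 1 and the parallel scale is k = 1/cos φ = sec φ.
At 74.9°: h = 1.000, k = 3.839; principal scales a = 3.839, b = 1.000.
sin(ω/2) = (a − b)/(a + b) = 2.839/4.839 = 0.5867, so ω = 2 arcsin(0.5867) ≈ 71.8°.

71.8°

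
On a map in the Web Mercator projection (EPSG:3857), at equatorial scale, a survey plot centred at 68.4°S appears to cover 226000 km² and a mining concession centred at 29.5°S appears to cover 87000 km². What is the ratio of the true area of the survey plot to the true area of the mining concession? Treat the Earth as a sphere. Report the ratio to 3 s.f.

Since Mercator area scale is 1/cos²φ, the true area equals the apparent area multiplied by cos²φ.
True area of survey plot: 226000 × cos²(68.4°) = 226000 × 0.1355 = 30630 km².
True area of mining concession: 87000 × cos²(29.5°) = 87000 × 0.7575 = 65900 km².
Ratio = 30630 / 65900 ≈ 0.465.

0.465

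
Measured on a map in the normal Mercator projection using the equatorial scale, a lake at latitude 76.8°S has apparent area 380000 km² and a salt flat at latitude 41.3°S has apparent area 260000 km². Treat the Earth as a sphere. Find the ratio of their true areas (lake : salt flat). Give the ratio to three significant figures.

On Mercator the areal scale is sec²φ, so true area = apparent × cos²φ.
True area of lake: 380000 × cos²(76.8°) = 380000 × 0.05214 = 19810 km².
True area of salt flat: 260000 × cos²(41.3°) = 260000 × 0.5644 = 146700 km².
Ratio = 19810 / 146700 ≈ 0.135.

0.135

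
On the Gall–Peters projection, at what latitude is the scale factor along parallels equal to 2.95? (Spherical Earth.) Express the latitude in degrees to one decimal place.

76.1°

Gall–Peters is a cylindrical equal-area projection with standard parallels at ±45°. A cylindrical equal-area projection with standard parallel φ₀ has meridian scale h = cos φ / cos φ₀ and parallel scale k = cos φ₀ / cos φ (so areas are preserved, h·k = 1).
k = cos φ₀ / cos φ = 2.95  ⇒  cos φ = cos 45° / 2.95 = 0.2397.
φ = arccos(0.2397) ≈ 76.1°.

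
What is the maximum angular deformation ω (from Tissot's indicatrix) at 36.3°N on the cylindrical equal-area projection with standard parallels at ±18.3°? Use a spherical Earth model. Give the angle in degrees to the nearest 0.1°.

18.7°

For cylindrical equal-area with standard parallel φ₀, h = cos φ / cos φ₀ and k = cos φ₀ / cos φ, so h·k = 1.
At 36.3°: h = 0.8489, k = 1.178; principal scales a = 1.178, b = 0.8489.
sin(ω/2) = (a − b)/(a + b) = 0.3292/2.027 = 0.1624, so ω = 2 arcsin(0.1624) ≈ 18.7°.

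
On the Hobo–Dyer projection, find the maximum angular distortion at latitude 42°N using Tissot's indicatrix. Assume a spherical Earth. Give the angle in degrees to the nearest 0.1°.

7.5°

Hobo–Dyer is a cylindrical equal-area projection with standard parallels at ±37.5°. A cylindrical equal-area projection with standard parallel φ₀ has meridian scale h = cos φ / cos φ₀ and parallel scale k = cos φ₀ / cos φ (so areas are preserved, h·k = 1).
At 42°: h = 0.9367, k = 1.068; principal scales a = 1.068, b = 0.9367.
sin(ω/2) = (a − b)/(a + b) = 0.1308/2.004 = 0.06528, so ω = 2 arcsin(0.06528) ≈ 7.5°.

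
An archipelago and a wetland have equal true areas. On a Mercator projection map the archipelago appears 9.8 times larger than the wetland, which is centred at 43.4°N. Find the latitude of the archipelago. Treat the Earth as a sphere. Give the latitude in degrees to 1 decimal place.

76.6°

For equal true areas on Mercator, apparent areas scale as sec²φ, so the ratio is cos²φ₂ / cos²φ₁.
cos²φ₂ / cos²φ₁ = 9.8  ⇒  cos φ₁ = cos 43.4° / √9.8 = 0.7266/3.130 = 0.2321.
φ₁ = arccos(0.2321) ≈ 76.6°.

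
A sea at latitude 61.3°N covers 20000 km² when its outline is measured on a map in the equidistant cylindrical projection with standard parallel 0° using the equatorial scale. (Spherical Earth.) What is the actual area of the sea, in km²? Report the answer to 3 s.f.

In the plate carrée (x = Rλ, y = Rφ), meridians are true-scale (h = 1) and parallels are stretched by k = sec φ.
Areal scale = h·k = 1 × sec φ; at 61.3°, h = 1.000, k = 2.082, so h·k = 2.082.
True area = apparent / (areal scale) = 20000 / 2.082 ≈ 9600 km².

9600 km²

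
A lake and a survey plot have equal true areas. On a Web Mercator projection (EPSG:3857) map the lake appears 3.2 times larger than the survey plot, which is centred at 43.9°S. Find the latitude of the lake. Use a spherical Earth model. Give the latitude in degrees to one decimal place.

On Mercator, (apparent₁)/(apparent₂) = sec²φ₁ / sec²φ₂ when true areas are equal.
cos²φ₂ / cos²φ₁ = 3.2  ⇒  cos φ₁ = cos 43.9° / √3.2 = 0.7206/1.789 = 0.4028.
φ₁ = arccos(0.4028) ≈ 66.2°.

66.2°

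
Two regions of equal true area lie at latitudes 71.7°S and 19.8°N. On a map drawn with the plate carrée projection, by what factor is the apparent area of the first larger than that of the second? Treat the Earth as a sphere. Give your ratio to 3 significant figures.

In the plate carrée (x = Rλ, y = Rφ), meridians are true-scale (h = 1) and parallels are stretched by k = sec φ.
Areal scale at 71.7°: h·k = 1.000 × 3.185 = 3.185.
Areal scale at 19.8°: h·k = 1.000 × 1.063 = 1.063.
Ratio = 3.185/1.063 ≈ 3.00.

3.00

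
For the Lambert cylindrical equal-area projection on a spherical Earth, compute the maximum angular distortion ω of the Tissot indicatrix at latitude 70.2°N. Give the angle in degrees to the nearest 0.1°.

105.1°

The Lambert cylindrical equal-area projection is the cylindrical equal-area projection with its standard parallel at the equator (φ₀ = 0). Cylindrical equal-area (φ₀ = 0°): h = cos φ / cos 0° along meridians, k = cos 0° / cos φ along parallels; h·k = 1.
At 70.2°: h = 0.3387, k = 2.952; principal scales a = 2.952, b = 0.3387.
sin(ω/2) = (a − b)/(a + b) = 2.613/3.291 = 0.7941, so ω = 2 arcsin(0.7941) ≈ 105.1°.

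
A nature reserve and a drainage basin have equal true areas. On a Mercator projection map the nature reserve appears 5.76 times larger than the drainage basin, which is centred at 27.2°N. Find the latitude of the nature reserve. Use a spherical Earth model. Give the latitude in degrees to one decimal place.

For equal true areas on Mercator, apparent areas scale as sec²φ, so the ratio is cos²φ₂ / cos²φ₁.
cos²φ₂ / cos²φ₁ = 5.76  ⇒  cos φ₁ = cos 27.2° / √5.76 = 0.8894/2.400 = 0.3706.
φ₁ = arccos(0.3706) ≈ 68.2°.

68.2°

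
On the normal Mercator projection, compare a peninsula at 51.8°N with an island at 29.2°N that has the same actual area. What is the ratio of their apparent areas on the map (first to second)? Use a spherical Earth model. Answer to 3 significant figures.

On Mercator, area is exaggerated by sec²φ = 1/cos²φ.
At 51.8°: sec²(51.8°) = 1/0.6184² = 2.615.
At 29.2°: sec²(29.2°) = 1/0.8729² = 1.312.
Ratio = 2.615/1.312 = cos²(29.2°)/cos²(51.8°) ≈ 1.99.

1.99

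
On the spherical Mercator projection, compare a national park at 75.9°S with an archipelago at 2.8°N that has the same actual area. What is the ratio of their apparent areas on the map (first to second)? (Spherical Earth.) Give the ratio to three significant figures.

Mercator areal scale is sec²φ.
At 75.9°: sec²(75.9°) = 1/0.2436² = 16.85.
At 2.8°: sec²(2.8°) = 1/0.9988² = 1.002.
Ratio = 16.85/1.002 = cos²(2.8°)/cos²(75.9°) ≈ 16.8.

16.8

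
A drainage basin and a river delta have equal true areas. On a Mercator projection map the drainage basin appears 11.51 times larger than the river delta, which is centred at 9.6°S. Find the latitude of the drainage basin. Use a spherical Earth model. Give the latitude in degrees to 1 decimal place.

73.1°

For equal true areas on Mercator, apparent areas scale as sec²φ, so the ratio is cos²φ₂ / cos²φ₁.
cos²φ₂ / cos²φ₁ = 11.51  ⇒  cos φ₁ = cos 9.6° / √11.51 = 0.9860/3.393 = 0.2906.
φ₁ = arccos(0.2906) ≈ 73.1°.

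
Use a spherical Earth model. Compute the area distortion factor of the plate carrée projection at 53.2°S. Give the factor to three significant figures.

1.67

Plate carrée maps x = Rλ, y = Rφ. The meridian scale is h = 1 and the parallel scale is k = 1/cos φ = sec φ.
Areal scale = h·k = 1 × sec φ; at 53.2°, h = 1.000, k = 1.669, so h·k = 1.669.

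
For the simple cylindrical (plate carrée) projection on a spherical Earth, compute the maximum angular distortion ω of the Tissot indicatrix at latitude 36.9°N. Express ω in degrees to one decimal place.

12.8°

Plate carrée maps x = Rλ, y = Rφ. The meridian scale is h = 1 and the parallel scale is k = 1/cos φ = sec φ.
At 36.9°: h = 1.000, k = 1.250; principal scales a = 1.250, b = 1.000.
sin(ω/2) = (a − b)/(a + b) = 0.2505/2.250 = 0.1113, so ω = 2 arcsin(0.1113) ≈ 12.8°.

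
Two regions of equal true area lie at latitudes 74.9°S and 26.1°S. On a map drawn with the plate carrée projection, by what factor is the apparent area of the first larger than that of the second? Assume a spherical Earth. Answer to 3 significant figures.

3.45

In the plate carrée (x = Rλ, y = Rφ), meridians are true-scale (h = 1) and parallels are stretched by k = sec φ.
Areal scale at 74.9°: h·k = 1.000 × 3.839 = 3.839.
Areal scale at 26.1°: h·k = 1.000 × 1.114 = 1.114.
Ratio = 3.839/1.114 ≈ 3.45.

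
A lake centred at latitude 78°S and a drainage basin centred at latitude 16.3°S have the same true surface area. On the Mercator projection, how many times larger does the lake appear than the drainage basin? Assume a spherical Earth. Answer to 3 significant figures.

21.3

On Mercator, area is exaggerated by sec²φ = 1/cos²φ.
At 78°: sec²(78°) = 1/0.2079² = 23.13.
At 16.3°: sec²(16.3°) = 1/0.9598² = 1.086.
Ratio = 23.13/1.086 = cos²(16.3°)/cos²(78°) ≈ 21.3.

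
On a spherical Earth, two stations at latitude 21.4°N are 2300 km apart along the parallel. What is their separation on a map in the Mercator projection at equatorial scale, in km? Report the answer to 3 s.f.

Mercator is conformal, so the point scale is isotropic: h = k = sec φ = 1/cos φ.
Along the parallel, k = sec 21.4° = 1/0.9311 = 1.074.
Map distance = 2300 × 1.074 ≈ 2470 km.

2470 km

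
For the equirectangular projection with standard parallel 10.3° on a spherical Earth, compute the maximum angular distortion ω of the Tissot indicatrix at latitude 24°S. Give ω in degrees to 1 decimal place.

4.2°

The equidistant cylindrical projection with φ₀ = 10.3° has h = 1 (meridians true) and k = cos φ₀ / cos φ along parallels.
At 24°: h = 1.000, k = 1.077; principal scales a = 1.077, b = 1.000.
sin(ω/2) = (a − b)/(a + b) = 0.07700/2.077 = 0.03707, so ω = 2 arcsin(0.03707) ≈ 4.2°.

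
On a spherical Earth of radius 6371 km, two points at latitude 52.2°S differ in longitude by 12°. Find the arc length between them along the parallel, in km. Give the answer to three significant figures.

818 km

Arc length along a parallel = R cos φ · Δλ (with Δλ in radians).
= 6371 × cos 52.2° × (12° × π/180) = 6371 × 0.6129 × 0.2094 ≈ 818 km.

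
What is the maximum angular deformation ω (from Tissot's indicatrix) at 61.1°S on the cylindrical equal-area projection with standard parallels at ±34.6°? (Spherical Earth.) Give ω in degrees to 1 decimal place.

A cylindrical equal-area projection with standard parallel φ₀ has meridian scale h = cos φ / cos φ₀ and parallel scale k = cos φ₀ / cos φ (so areas are preserved, h·k = 1).
At 61.1°: h = 0.5871, k = 1.703; principal scales a = 1.703, b = 0.5871.
sin(ω/2) = (a − b)/(a + b) = 1.116/2.290 = 0.4873, so ω = 2 arcsin(0.4873) ≈ 58.3°.

58.3°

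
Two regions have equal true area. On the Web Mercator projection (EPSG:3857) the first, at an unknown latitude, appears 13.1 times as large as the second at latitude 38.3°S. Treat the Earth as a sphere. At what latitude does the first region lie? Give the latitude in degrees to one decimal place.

For equal true areas on Mercator, apparent areas scale as sec²φ, so the ratio is cos²φ₂ / cos²φ₁.
cos²φ₂ / cos²φ₁ = 13.1  ⇒  cos φ₁ = cos 38.3° / √13.1 = 0.7848/3.619 = 0.2168.
φ₁ = arccos(0.2168) ≈ 77.5°.

77.5°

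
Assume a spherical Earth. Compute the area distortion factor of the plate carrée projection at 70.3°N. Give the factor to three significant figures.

In the plate carrée (x = Rλ, y = Rφ), meridians are true-scale (h = 1) and parallels are stretched by k = sec φ.
Areal scale = h·k = 1 × sec φ; at 70.3°, h = 1.000, k = 2.967, so h·k = 2.967.

2.97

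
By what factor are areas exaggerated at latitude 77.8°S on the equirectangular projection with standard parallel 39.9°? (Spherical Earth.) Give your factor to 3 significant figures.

3.63

The equidistant cylindrical projection with φ₀ = 39.9° has h = 1 (meridians true) and k = cos φ₀ / cos φ along parallels.
Areal scale = h·k = 1 × cos φ₀ / cos φ; at 77.8°, h = 1.000, k = 3.630, so h·k = 3.630.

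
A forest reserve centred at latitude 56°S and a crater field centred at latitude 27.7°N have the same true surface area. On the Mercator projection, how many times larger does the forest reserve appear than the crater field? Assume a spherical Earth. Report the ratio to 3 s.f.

2.51

Mercator is conformal with k = sec φ, so areal scale = k² = sec²φ.
At 56°: sec²(56°) = 1/0.5592² = 3.198.
At 27.7°: sec²(27.7°) = 1/0.8854² = 1.276.
Ratio = 3.198/1.276 = cos²(27.7°)/cos²(56°) ≈ 2.51.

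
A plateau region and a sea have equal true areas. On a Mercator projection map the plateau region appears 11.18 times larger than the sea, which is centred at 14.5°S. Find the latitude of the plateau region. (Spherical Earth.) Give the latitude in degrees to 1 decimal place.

73.2°

On Mercator, (apparent₁)/(apparent₂) = sec²φ₁ / sec²φ₂ when true areas are equal.
cos²φ₂ / cos²φ₁ = 11.18  ⇒  cos φ₁ = cos 14.5° / √11.18 = 0.9681/3.344 = 0.2895.
φ₁ = arccos(0.2895) ≈ 73.2°.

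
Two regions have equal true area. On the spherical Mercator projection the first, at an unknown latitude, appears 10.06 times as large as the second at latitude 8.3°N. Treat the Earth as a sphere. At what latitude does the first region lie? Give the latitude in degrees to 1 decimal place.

71.8°

For equal true areas on Mercator, apparent areas scale as sec²φ, so the ratio is cos²φ₂ / cos²φ₁.
cos²φ₂ / cos²φ₁ = 10.06  ⇒  cos φ₁ = cos 8.3° / √10.06 = 0.9895/3.172 = 0.3120.
φ₁ = arccos(0.3120) ≈ 71.8°.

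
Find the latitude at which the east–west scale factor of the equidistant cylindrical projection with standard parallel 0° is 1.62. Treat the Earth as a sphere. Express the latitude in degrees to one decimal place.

Plate carrée: h = 1, k = sec φ along parallels.
sec φ = 1.62  ⇒  cos φ = 0.6173  ⇒  φ ≈ 51.9°.

51.9°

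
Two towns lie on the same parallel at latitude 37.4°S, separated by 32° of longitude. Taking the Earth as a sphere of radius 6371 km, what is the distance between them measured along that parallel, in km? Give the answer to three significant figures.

2830 km

Arc length along a parallel = R cos φ · Δλ (with Δλ in radians).
= 6371 × cos 37.4° × (32° × π/180) = 6371 × 0.7944 × 0.5585 ≈ 2830 km.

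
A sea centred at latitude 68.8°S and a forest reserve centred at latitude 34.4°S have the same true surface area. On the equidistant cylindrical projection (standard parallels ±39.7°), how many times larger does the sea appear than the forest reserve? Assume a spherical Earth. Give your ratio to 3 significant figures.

2.28

With standard parallel φ₀ = 39.7°, the equirectangular projection gives x = Rλ cos φ₀, y = Rφ, so h = 1 and k = cos 39.7° / cos φ.
Areal scale at 68.8°: h·k = 1.000 × 2.128 = 2.128.
Areal scale at 34.4°: h·k = 1.000 × 0.9325 = 0.9325.
Ratio = 2.128/0.9325 ≈ 2.28.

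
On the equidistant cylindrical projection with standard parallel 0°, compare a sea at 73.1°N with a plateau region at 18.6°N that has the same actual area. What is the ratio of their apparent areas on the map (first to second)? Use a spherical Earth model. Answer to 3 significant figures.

3.26

For the equirectangular projection with φ₀ = 0 (plate carrée), h = 1 along meridians and k = sec φ along parallels.
Areal scale at 73.1°: h·k = 1.000 × 3.440 = 3.440.
Areal scale at 18.6°: h·k = 1.000 × 1.055 = 1.055.
Ratio = 3.440/1.055 ≈ 3.26.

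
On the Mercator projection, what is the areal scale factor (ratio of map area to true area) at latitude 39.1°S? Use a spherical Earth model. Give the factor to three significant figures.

Mercator is conformal, so the point scale is isotropic: h = k = sec φ = 1/cos φ.
Areal scale = k² = sec²φ = 1/cos²(39.1°) = 1/0.7760² = 1.660.

1.66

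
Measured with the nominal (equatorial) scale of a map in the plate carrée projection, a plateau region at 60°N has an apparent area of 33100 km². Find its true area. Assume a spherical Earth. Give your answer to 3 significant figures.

16600 km²

In the plate carrée (x = Rλ, y = Rφ), meridians are true-scale (h = 1) and parallels are stretched by k = sec φ.
Areal scale = h·k = 1 × sec φ; at 60°, h = 1.000, k = 2.000, so h·k = 2.000.
True area = apparent / (areal scale) = 33100 / 2.000 ≈ 16600 km².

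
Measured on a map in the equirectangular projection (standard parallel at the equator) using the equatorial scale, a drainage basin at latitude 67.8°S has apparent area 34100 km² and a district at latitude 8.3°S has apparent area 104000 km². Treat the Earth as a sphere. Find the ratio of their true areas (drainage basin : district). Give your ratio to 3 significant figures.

On the plate carrée, areal scale = h·k = 1 × sec φ, so true area = apparent × cos φ.
True area of drainage basin: 34100 × cos(67.8°) = 34100 × 0.3778 = 12880 km².
True area of district: 104000 × cos(8.3°) = 104000 × 0.9895 = 102900 km².
Ratio = 12880 / 102900 ≈ 0.125.

0.125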